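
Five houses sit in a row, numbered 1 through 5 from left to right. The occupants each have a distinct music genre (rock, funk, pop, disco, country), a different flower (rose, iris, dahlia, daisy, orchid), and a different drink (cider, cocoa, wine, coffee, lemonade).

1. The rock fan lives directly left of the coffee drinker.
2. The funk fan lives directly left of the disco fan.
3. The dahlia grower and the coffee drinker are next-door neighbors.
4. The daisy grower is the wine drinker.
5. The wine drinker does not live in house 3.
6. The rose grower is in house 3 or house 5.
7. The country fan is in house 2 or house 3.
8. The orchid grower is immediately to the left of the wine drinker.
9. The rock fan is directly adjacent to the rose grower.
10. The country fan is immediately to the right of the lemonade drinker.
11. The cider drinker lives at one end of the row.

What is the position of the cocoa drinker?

The country fan is narrowed to house 2 or 3; consider each.
Placing it in house 2 leads to a contradiction, so it's in house 3.
Clue 10 places the lemonade drinker in house 2.
That leaves iris as the flower for house 1.
House 2 flower: only dahlia fits.
Clue 3: the coffee drinker is in house 3.
By clue 1, the rock fan is in house 2.
The rose grower is in house 3 (clue 9).
House 5's music genre must be disco (nothing else left).
The only flower still possible for house 4 is orchid.
That leaves daisy as the flower for house 5.
From clue 2, the funk fan must be in house 4.
By clue 4, the wine drinker is in house 5.
House 1 music genre: only pop fits.
House 4's drink must be cocoa (nothing else left).
So house 1 gets cider for drink.
So: house 1 = pop/iris/cider, house 2 = rock/dahlia/lemonade, house 3 = country/rose/coffee, house 4 = funk/orchid/cocoa, house 5 = disco/daisy/wine.

4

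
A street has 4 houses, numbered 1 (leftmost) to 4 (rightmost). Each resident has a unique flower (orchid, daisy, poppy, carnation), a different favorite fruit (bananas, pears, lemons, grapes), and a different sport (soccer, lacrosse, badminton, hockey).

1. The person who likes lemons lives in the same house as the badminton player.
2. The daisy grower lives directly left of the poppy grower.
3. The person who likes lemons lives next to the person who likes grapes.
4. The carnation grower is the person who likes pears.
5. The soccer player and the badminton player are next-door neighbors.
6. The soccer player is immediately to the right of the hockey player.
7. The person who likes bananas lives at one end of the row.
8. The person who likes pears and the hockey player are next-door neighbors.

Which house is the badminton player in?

The person who likes bananas is narrowed to house 1 or 4; consider each.
Placing it in house 4 leads to a contradiction, so it's in house 1.
The carnation grower is narrowed to house 2 or 3 or 4; consider each.
Placing it in house 3 and house 4 leads to a contradiction, so it's in house 2.
From clue 4, the person who likes pears must be in house 2.
From clue 2, the daisy grower must be in house 3.
From clue 2, the poppy grower must be in house 4.
So house 1 gets orchid for flower.
Clue 5 places the badminton player in house 3.
The only sport still possible for house 1 is hockey.
Clue 1 places the person who likes lemons in house 3.
The person who likes grapes is in house 4 (clue 3).
Clue 6 places the soccer player in house 2.
House 4 sport: only lacrosse fits.
So: house 1 = orchid/bananas/hockey, house 2 = carnation/pears/soccer, house 3 = daisy/lemons/badminton, house 4 = poppy/grapes/lacrosse.

3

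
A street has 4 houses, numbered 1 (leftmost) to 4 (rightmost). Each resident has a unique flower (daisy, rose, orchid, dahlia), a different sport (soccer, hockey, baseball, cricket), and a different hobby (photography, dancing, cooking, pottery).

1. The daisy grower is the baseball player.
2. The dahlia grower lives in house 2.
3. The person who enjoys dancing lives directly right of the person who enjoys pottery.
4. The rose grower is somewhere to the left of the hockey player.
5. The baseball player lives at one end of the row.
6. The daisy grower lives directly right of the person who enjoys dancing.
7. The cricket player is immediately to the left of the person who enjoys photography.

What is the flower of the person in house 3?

From clue 2, the dahlia grower must be in house 2.
Clue 1: the daisy grower is in house 4.
Clue 1 places the baseball player in house 4.
Clue 6 places the person who enjoys dancing in house 3.
From clue 3, the person who enjoys pottery must be in house 2.
From clue 4, the rose grower must be in house 1.
The only flower still possible for house 3 is orchid.
So house 1 gets cooking for hobby.
House 4's hobby must be photography (nothing else left).
By clue 7, the cricket player is in house 3.
So house 1 gets soccer for sport.
House 2 sport: only hockey fits.
So: house 1 = rose/soccer/cooking, house 2 = dahlia/hockey/pottery, house 3 = orchid/cricket/dancing, house 4 = daisy/baseball/photography.

orchid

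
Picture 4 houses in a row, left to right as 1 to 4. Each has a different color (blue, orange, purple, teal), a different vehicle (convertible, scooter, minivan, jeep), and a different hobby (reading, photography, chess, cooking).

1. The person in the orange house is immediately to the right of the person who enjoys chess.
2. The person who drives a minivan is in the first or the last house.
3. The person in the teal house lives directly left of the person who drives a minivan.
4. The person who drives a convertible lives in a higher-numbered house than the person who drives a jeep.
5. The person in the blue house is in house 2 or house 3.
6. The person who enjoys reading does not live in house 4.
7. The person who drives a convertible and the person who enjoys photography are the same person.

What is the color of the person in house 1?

purple

The person in the teal house is in house 3 (clue 3).
By clue 3, the person who drives a minivan is in house 4.
The only color still possible for house 1 is purple.
House 4 color: only orange fits.
Clue 1 places the person who enjoys chess in house 3.
That leaves blue as the color for house 2.
The only hobby still possible for house 4 is cooking.
Clue 7: the person who drives a convertible is in house 2.
The only vehicle still possible for house 1 is jeep.
House 3 vehicle: only scooter fits.
So house 1 gets reading for hobby.
So house 2 gets photography for hobby.
So: house 1 = purple/jeep/reading, house 2 = blue/convertible/photography, house 3 = teal/scooter/chess, house 4 = orange/minivan/cooking.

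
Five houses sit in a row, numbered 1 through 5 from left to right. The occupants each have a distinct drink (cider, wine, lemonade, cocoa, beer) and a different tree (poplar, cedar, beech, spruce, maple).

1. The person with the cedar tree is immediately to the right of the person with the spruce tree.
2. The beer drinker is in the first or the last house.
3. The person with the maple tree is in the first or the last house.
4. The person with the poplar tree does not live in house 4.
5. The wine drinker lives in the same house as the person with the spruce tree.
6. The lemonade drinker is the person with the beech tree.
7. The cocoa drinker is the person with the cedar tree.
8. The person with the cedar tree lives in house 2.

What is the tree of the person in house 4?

beech

The person with the cedar tree is in house 2 (clue 8).
The person with the spruce tree is in house 1 (clue 1).
The wine drinker is in house 1 (clue 5).
By clue 7, the cocoa drinker is in house 2.
The only drink still possible for house 5 is beer.
The only tree still possible for house 4 is beech.
House 5's tree must be maple (nothing else left).
From clue 6, the lemonade drinker must be in house 4.
House 3 drink: only cider fits.
That leaves poplar as the tree for house 3.
So: house 1 = wine/spruce, house 2 = cocoa/cedar, house 3 = cider/poplar, house 4 = lemonade/beech, house 5 = beer/maple.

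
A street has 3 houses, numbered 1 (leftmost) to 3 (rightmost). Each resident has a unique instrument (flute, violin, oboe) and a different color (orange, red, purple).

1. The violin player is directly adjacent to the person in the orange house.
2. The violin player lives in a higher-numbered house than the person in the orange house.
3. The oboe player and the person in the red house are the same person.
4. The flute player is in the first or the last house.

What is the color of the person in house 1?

orange

The flute player is narrowed to house 1 or 3; consider each.
Placing it in house 3 leads to a contradiction, so it's in house 1.
The oboe player is narrowed to house 2 or 3; consider each.
Placing it in house 2 leads to a contradiction, so it's in house 3.
Clue 3: the person in the red house is in house 3.
House 2's instrument must be violin (nothing else left).
Clue 1: the person in the orange house is in house 1.
The only color still possible for house 2 is purple.
So: house 1 = flute/orange, house 2 = violin/purple, house 3 = oboe/red.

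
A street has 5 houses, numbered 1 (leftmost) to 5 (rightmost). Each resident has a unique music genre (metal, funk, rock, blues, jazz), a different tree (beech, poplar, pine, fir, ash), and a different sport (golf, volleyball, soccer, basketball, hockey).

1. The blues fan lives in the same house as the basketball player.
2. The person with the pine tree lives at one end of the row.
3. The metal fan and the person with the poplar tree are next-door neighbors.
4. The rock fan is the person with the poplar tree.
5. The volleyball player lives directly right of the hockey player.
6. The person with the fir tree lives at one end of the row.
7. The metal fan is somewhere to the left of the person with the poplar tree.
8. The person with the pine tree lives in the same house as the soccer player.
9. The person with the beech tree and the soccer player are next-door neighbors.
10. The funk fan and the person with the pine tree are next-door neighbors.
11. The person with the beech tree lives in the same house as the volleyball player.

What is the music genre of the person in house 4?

funk

The funk fan is narrowed to house 2 or 4; consider each.
Placing it in house 2 leads to a contradiction, so it's in house 4.
From clue 10, the person with the pine tree must be in house 5.
House 1's tree must be fir (nothing else left).
Clue 8 places the soccer player in house 5.
By clue 9, the person with the beech tree is in house 4.
The volleyball player is in house 4 (clue 11).
Clue 5: the hockey player is in house 3.
The only music genre still possible for house 5 is jazz.
House 3 music genre: only rock fits.
By clue 4, the person with the poplar tree is in house 3.
That leaves ash as the tree for house 2.
Clue 3: the metal fan is in house 2.
That leaves blues as the music genre for house 1.
From clue 1, the basketball player must be in house 1.
House 2 sport: only golf fits.
So: house 1 = blues/fir/basketball, house 2 = metal/ash/golf, house 3 = rock/poplar/hockey, house 4 = funk/beech/volleyball, house 5 = jazz/pine/soccer.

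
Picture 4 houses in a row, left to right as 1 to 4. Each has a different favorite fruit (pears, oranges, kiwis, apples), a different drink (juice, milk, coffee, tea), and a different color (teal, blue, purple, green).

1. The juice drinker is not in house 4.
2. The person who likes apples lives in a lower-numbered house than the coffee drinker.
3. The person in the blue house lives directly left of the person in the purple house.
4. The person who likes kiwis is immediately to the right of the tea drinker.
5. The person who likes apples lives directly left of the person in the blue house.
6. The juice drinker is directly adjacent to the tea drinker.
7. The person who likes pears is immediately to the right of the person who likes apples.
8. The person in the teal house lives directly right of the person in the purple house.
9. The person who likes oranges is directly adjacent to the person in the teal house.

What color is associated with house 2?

blue

House 1's favorite fruit must be apples (nothing else left).
The only color still possible for house 1 is green.
The only color still possible for house 4 is teal.
From clue 3, the person in the blue house must be in house 2.
Clue 3: the person in the purple house is in house 3.
Clue 7 places the person who likes pears in house 2.
The person who likes oranges is in house 3 (clue 9).
That leaves kiwis as the favorite fruit for house 4.
The tea drinker is in house 3 (clue 4).
By clue 6, the juice drinker is in house 2.
House 1's drink must be milk (nothing else left).
So house 4 gets coffee for drink.
So: house 1 = apples/milk/green, house 2 = pears/juice/blue, house 3 = oranges/tea/purple, house 4 = kiwis/coffee/teal.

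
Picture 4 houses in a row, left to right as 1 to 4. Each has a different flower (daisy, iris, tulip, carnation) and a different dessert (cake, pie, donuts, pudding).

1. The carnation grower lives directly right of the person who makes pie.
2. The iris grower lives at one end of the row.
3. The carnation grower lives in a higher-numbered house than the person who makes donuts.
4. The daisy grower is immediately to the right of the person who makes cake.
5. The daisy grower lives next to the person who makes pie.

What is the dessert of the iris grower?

That leaves pudding as the dessert for house 4.
The iris grower is narrowed to house 1 or 4; consider each.
Placing it in house 4 leads to a contradiction, so it's in house 1.
The carnation grower is narrowed to house 2 or 3 or 4; consider each.
Placing it in house 2 and house 3 leads to a contradiction, so it's in house 4.
From clue 1, the person who makes pie must be in house 3.
House 3's flower must be tulip (nothing else left).
Clue 4 places the person who makes cake in house 1.
House 2's flower must be daisy (nothing else left).
The only dessert still possible for house 2 is donuts.
So: house 1 = iris/cake, house 2 = daisy/donuts, house 3 = tulip/pie, house 4 = carnation/pudding.

cake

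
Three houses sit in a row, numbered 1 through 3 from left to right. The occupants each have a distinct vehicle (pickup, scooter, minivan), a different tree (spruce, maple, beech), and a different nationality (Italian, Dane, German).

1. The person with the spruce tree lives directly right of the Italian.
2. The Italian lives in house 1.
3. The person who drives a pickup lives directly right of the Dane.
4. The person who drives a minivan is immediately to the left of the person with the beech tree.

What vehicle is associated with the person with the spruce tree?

minivan

By clue 2, the Italian is in house 1.
House 1 tree: only maple fits.
That leaves Dane as the nationality for house 2.
So house 3 gets German for nationality.
By clue 1, the person with the spruce tree is in house 2.
From clue 3, the person who drives a pickup must be in house 3.
House 3 tree: only beech fits.
Clue 4: the person who drives a minivan is in house 2.
The only vehicle still possible for house 1 is scooter.
So: house 1 = scooter/maple/Italian, house 2 = minivan/spruce/Dane, house 3 = pickup/beech/German.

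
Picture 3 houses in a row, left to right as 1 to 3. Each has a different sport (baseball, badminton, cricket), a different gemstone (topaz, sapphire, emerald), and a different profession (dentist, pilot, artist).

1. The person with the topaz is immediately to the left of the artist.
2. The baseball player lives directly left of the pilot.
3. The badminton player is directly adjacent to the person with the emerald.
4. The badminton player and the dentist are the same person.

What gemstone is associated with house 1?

The only profession still possible for house 1 is dentist.
Clue 4 places the badminton player in house 1.
House 3 sport: only cricket fits.
From clue 2, the pilot must be in house 3.
Clue 3: the person with the emerald is in house 2.
House 2 sport: only baseball fits.
House 3 gemstone: only sapphire fits.
House 2's profession must be artist (nothing else left).
House 1's gemstone must be topaz (nothing else left).
So: house 1 = badminton/topaz/dentist, house 2 = baseball/emerald/artist, house 3 = cricket/sapphire/pilot.

topaz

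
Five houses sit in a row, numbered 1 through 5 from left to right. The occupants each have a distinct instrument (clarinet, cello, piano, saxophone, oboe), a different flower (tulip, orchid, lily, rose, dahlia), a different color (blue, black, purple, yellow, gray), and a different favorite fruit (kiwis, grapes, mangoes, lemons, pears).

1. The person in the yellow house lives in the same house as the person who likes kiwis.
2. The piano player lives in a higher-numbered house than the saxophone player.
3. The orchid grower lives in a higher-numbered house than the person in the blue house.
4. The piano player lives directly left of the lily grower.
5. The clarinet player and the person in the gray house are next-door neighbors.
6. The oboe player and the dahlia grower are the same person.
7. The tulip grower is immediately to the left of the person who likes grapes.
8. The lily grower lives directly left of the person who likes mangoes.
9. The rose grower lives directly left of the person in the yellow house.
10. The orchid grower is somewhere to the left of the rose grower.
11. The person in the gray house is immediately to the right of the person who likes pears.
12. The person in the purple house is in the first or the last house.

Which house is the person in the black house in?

3

The only flower still possible for house 5 is dahlia.
Clue 6 places the oboe player in house 5.
House 1 flower: only tulip fits.
House 2 flower: only orchid fits.
Clue 3: the person in the blue house is in house 1.
By clue 7, the person who likes grapes is in house 2.
House 4's color must be yellow (nothing else left).
House 5's color must be purple (nothing else left).
By clue 1, the person who likes kiwis is in house 4.
Clue 9 places the rose grower in house 3.
Clue 11: the person in the gray house is in house 2.
From clue 11, the person who likes pears must be in house 1.
House 4's flower must be lily (nothing else left).
The only color still possible for house 3 is black.
That leaves lemons as the favorite fruit for house 3.
House 5 favorite fruit: only mangoes fits.
Clue 4: the piano player is in house 3.
The only instrument still possible for house 4 is cello.
The only instrument still possible for house 1 is clarinet.
House 2 instrument: only saxophone fits.
So: house 1 = clarinet/tulip/blue/pears, house 2 = saxophone/orchid/gray/grapes, house 3 = piano/rose/black/lemons, house 4 = cello/lily/yellow/kiwis, house 5 = oboe/dahlia/purple/mangoes.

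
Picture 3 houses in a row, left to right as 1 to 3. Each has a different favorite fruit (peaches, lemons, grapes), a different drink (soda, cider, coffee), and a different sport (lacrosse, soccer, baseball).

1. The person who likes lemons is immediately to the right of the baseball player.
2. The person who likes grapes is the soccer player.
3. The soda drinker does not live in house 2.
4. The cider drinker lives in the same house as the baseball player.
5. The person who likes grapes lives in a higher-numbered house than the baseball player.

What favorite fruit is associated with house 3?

The only favorite fruit still possible for house 1 is peaches.
The person who likes grapes is narrowed to house 2 or 3; consider each.
Placing it in house 2 leads to a contradiction, so it's in house 3.
Clue 2: the soccer player is in house 3.
So house 2 gets lemons for favorite fruit.
By clue 1, the baseball player is in house 1.
From clue 4, the cider drinker must be in house 1.
That leaves coffee as the drink for house 2.
House 3 drink: only soda fits.
That leaves lacrosse as the sport for house 2.
So: house 1 = peaches/cider/baseball, house 2 = lemons/coffee/lacrosse, house 3 = grapes/soda/soccer.

grapes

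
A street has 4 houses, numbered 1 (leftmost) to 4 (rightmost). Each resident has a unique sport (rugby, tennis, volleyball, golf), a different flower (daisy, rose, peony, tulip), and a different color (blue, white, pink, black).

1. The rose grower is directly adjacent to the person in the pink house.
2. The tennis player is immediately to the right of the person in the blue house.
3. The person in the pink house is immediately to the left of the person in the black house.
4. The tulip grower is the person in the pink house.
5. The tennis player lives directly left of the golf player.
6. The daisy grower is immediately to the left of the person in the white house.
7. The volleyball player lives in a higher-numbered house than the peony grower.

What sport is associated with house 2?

tennis

That leaves rugby as the sport for house 1.
House 4's flower must be rose (nothing else left).
By clue 1, the person in the pink house is in house 3.
The person in the black house is in house 4 (clue 3).
The tulip grower is in house 3 (clue 4).
That leaves blue as the color for house 1.
House 2's color must be white (nothing else left).
By clue 2, the tennis player is in house 2.
Clue 5 places the golf player in house 3.
Clue 6 places the daisy grower in house 1.
So house 4 gets volleyball for sport.
So house 2 gets peony for flower.
So: house 1 = rugby/daisy/blue, house 2 = tennis/peony/white, house 3 = golf/tulip/pink, house 4 = volleyball/rose/black.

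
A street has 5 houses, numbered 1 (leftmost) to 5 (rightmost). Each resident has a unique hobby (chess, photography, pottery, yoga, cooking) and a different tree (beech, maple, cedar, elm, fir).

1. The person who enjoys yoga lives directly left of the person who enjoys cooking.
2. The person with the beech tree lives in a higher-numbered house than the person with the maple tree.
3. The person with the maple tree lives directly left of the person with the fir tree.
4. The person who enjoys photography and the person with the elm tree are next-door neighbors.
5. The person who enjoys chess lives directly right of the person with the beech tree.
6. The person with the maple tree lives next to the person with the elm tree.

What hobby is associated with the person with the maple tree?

House 5 tree: only cedar fits.
The person who enjoys chess is narrowed to house 3 or 4 or 5; consider each.
Placing it in house 3 and house 4 leads to a contradiction, so it's in house 5.
Clue 5 places the person with the beech tree in house 4.
The person with the fir tree is narrowed to house 2 or 3; consider each.
Placing it in house 2 leads to a contradiction, so it's in house 3.
From clue 3, the person with the maple tree must be in house 2.
House 1 tree: only elm fits.
By clue 4, the person who enjoys photography is in house 2.
From clue 1, the person who enjoys yoga must be in house 3.
From clue 1, the person who enjoys cooking must be in house 4.
So house 1 gets pottery for hobby.
So: house 1 = pottery/elm, house 2 = photography/maple, house 3 = yoga/fir, house 4 = cooking/beech, house 5 = chess/cedar.

photography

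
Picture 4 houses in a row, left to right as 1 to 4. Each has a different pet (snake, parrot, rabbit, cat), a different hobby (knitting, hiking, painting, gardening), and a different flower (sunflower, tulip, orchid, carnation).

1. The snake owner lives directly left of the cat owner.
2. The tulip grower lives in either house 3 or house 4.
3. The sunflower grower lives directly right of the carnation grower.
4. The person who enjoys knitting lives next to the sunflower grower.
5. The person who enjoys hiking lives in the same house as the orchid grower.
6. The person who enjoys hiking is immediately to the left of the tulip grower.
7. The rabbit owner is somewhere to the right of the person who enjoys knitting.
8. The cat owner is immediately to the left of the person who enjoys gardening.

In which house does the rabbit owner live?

4

So house 1 gets carnation for flower.
The sunflower grower is in house 2 (clue 3).
House 3's flower must be orchid (nothing else left).
House 4 flower: only tulip fits.
The person who enjoys hiking is in house 3 (clue 5).
House 2's hobby must be painting (nothing else left).
That leaves gardening as the hobby for house 4.
Clue 8 places the cat owner in house 3.
So house 1 gets knitting for hobby.
From clue 1, the snake owner must be in house 2.
That leaves parrot as the pet for house 1.
So house 4 gets rabbit for pet.
So: house 1 = parrot/knitting/carnation, house 2 = snake/painting/sunflower, house 3 = cat/hiking/orchid, house 4 = rabbit/gardening/tulip.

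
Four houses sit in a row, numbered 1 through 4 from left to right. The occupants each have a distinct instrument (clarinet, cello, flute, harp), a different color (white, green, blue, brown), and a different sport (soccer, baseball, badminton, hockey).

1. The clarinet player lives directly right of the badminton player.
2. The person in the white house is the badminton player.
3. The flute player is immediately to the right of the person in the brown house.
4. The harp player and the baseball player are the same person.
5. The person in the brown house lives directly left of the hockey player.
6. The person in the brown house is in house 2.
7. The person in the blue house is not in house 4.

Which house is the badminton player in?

1

Clue 6: the person in the brown house is in house 2.
House 4's color must be green (nothing else left).
By clue 3, the flute player is in house 3.
From clue 5, the hockey player must be in house 3.
Clue 1: the clarinet player is in house 2.
Clue 2 places the person in the white house in house 1.
That leaves blue as the color for house 3.
So house 1 gets badminton for sport.
From clue 4, the harp player must be in house 4.
The baseball player is in house 4 (clue 4).
The only instrument still possible for house 1 is cello.
That leaves soccer as the sport for house 2.
So: house 1 = cello/white/badminton, house 2 = clarinet/brown/soccer, house 3 = flute/blue/hockey, house 4 = harp/green/baseball.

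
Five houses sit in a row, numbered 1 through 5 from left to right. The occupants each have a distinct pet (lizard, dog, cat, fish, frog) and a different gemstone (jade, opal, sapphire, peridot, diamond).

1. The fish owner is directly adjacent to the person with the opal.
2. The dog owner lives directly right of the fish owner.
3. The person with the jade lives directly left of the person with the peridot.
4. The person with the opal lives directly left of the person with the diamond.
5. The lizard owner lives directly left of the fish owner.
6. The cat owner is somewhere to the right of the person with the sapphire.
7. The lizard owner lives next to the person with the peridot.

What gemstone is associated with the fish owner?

peridot

The only gemstone still possible for house 5 is diamond.
Clue 4 places the person with the opal in house 4.
Clue 1 places the fish owner in house 3.
Clue 2: the dog owner is in house 4.
The lizard owner is in house 2 (clue 5).
From clue 7, the person with the peridot must be in house 3.
So house 1 gets frog for pet.
House 5 pet: only cat fits.
The person with the jade is in house 2 (clue 3).
The only gemstone still possible for house 1 is sapphire.
So: house 1 = frog/sapphire, house 2 = lizard/jade, house 3 = fish/peridot, house 4 = dog/opal, house 5 = cat/diamond.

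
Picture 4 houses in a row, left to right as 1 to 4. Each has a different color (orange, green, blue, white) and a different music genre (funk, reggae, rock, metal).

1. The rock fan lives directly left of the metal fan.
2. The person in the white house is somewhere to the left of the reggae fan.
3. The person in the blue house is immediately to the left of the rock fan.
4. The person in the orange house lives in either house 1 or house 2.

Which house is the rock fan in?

2

That leaves green as the color for house 4.
That leaves funk as the music genre for house 1.
That leaves white as the color for house 3.
Clue 2: the reggae fan is in house 4.
So house 2 gets rock for music genre.
House 3's music genre must be metal (nothing else left).
Clue 3 places the person in the blue house in house 1.
So house 2 gets orange for color.
So: house 1 = blue/funk, house 2 = orange/rock, house 3 = white/metal, house 4 = green/reggae.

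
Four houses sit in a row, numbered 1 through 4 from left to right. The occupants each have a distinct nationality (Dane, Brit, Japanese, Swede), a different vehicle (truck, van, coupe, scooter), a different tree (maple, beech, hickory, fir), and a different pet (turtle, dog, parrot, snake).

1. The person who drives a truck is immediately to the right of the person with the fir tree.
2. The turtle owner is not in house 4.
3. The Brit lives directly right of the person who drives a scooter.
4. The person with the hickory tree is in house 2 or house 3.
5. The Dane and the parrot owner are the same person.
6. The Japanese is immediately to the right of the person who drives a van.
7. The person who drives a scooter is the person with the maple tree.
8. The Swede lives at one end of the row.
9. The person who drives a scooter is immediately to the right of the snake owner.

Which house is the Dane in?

3

That leaves beech as the tree for house 4.
So house 1 gets fir for tree.
The person who drives a truck is in house 2 (clue 1).
House 3 vehicle: only scooter fits.
The only vehicle still possible for house 4 is coupe.
Clue 3 places the Brit in house 4.
Clue 6 places the Japanese in house 2.
The person with the maple tree is in house 3 (clue 7).
Clue 9: the snake owner is in house 2.
House 1's nationality must be Swede (nothing else left).
House 3's nationality must be Dane (nothing else left).
So house 1 gets van for vehicle.
So house 2 gets hickory for tree.
From clue 5, the parrot owner must be in house 3.
House 4's pet must be dog (nothing else left).
House 1's pet must be turtle (nothing else left).
So: house 1 = Swede/van/fir/turtle, house 2 = Japanese/truck/hickory/snake, house 3 = Dane/scooter/maple/parrot, house 4 = Brit/coupe/beech/dog.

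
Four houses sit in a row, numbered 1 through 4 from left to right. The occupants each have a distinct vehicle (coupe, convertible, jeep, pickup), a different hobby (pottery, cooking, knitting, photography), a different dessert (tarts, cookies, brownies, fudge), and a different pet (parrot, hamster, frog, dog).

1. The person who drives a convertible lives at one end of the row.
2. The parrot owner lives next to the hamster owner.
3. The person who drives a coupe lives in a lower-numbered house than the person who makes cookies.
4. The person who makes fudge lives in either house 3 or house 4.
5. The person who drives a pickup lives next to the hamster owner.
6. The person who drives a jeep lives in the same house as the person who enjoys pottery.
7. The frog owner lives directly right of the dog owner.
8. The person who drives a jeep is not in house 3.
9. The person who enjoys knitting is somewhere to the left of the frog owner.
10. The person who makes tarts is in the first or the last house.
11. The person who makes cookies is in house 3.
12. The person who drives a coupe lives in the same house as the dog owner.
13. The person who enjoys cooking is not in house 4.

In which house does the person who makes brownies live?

2

The person who makes cookies is in house 3 (clue 11).
So house 2 gets brownies for dessert.
So house 4 gets fudge for dessert.
House 3 vehicle: only pickup fits.
That leaves tarts as the dessert for house 1.
House 4's pet must be hamster (nothing else left).
By clue 2, the parrot owner is in house 3.
The only pet still possible for house 1 is dog.
House 2 pet: only frog fits.
From clue 9, the person who enjoys knitting must be in house 1.
The person who drives a coupe is in house 1 (clue 12).
House 2's vehicle must be jeep (nothing else left).
House 4 vehicle: only convertible fits.
By clue 6, the person who enjoys pottery is in house 2.
That leaves cooking as the hobby for house 3.
House 4's hobby must be photography (nothing else left).
So: house 1 = coupe/knitting/tarts/dog, house 2 = jeep/pottery/brownies/frog, house 3 = pickup/cooking/cookies/parrot, house 4 = convertible/photography/fudge/hamster.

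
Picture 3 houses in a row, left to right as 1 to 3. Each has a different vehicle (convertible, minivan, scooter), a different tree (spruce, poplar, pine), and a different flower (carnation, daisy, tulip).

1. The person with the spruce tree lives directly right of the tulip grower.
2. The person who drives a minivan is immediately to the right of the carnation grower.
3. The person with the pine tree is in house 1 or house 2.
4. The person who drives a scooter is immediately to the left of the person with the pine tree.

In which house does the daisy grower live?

3

Clue 4 places the person who drives a scooter in house 1.
By clue 4, the person with the pine tree is in house 2.
That leaves poplar as the tree for house 1.
The only tree still possible for house 3 is spruce.
House 3's flower must be daisy (nothing else left).
By clue 1, the tulip grower is in house 2.
House 1 flower: only carnation fits.
Clue 2 places the person who drives a minivan in house 2.
The only vehicle still possible for house 3 is convertible.
So: house 1 = scooter/poplar/carnation, house 2 = minivan/pine/tulip, house 3 = convertible/spruce/daisy.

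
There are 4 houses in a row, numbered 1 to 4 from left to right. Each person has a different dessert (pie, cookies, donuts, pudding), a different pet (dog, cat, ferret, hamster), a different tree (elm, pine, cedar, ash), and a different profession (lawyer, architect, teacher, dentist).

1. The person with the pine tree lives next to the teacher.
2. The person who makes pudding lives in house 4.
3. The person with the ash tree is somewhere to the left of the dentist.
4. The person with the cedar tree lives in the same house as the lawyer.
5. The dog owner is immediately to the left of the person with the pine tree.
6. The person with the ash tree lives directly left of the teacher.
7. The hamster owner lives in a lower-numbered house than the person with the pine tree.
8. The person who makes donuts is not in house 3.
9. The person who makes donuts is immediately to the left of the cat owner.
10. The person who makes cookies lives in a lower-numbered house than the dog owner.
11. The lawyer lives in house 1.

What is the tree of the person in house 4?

pine

The person who makes pudding is in house 4 (clue 2).
Clue 11 places the lawyer in house 1.
The only dessert still possible for house 3 is pie.
So house 4 gets ferret for pet.
By clue 4, the person with the cedar tree is in house 1.
So house 1 gets hamster for pet.
That leaves architect as the profession for house 2.
The person who makes cookies is narrowed to house 1 or 2; consider each.
Placing it in house 1 leads to a contradiction, so it's in house 2.
From clue 10, the dog owner must be in house 3.
The only dessert still possible for house 1 is donuts.
That leaves cat as the pet for house 2.
Clue 5: the person with the pine tree is in house 4.
The teacher is in house 3 (clue 1).
Clue 6 places the person with the ash tree in house 2.
House 3's tree must be elm (nothing else left).
House 4 profession: only dentist fits.
So: house 1 = donuts/hamster/cedar/lawyer, house 2 = cookies/cat/ash/architect, house 3 = pie/dog/elm/teacher, house 4 = pudding/ferret/pine/dentist.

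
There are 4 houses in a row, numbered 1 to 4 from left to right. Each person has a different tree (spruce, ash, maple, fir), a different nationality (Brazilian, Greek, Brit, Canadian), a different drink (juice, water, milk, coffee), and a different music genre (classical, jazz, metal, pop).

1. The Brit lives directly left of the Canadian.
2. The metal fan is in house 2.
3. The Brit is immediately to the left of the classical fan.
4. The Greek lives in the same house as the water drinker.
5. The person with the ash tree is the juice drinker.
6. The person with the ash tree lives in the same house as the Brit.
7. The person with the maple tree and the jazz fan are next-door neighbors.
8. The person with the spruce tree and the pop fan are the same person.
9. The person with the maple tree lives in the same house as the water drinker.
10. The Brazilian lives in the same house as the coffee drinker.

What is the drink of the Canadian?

milk

Clue 2: the metal fan is in house 2.
So house 1 gets Brazilian for nationality.
Clue 10: the coffee drinker is in house 1.
The person with the ash tree is narrowed to house 2 or 3; consider each.
Placing it in house 2 leads to a contradiction, so it's in house 3.
Clue 5: the juice drinker is in house 3.
Clue 6: the Brit is in house 3.
House 2 nationality: only Greek fits.
House 4's nationality must be Canadian (nothing else left).
From clue 3, the classical fan must be in house 4.
The water drinker is in house 2 (clue 4).
From clue 9, the person with the maple tree must be in house 2.
So house 4 gets milk for drink.
That leaves pop as the music genre for house 1.
That leaves jazz as the music genre for house 3.
From clue 8, the person with the spruce tree must be in house 1.
That leaves fir as the tree for house 4.
So: house 1 = spruce/Brazilian/coffee/pop, house 2 = maple/Greek/water/metal, house 3 = ash/Brit/juice/jazz, house 4 = fir/Canadian/milk/classical.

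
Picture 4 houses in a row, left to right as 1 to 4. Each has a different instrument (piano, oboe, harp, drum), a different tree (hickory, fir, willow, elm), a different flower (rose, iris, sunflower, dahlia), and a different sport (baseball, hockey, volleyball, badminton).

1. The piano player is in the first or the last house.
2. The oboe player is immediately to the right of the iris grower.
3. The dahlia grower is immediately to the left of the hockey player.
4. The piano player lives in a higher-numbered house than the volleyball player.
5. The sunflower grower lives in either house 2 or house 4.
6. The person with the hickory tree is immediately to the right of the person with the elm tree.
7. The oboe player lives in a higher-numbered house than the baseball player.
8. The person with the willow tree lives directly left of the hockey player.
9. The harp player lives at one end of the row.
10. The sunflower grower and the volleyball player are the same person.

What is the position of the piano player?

4

Clue 4 places the piano player in house 4.
The sunflower grower is in house 2 (clue 10).
The volleyball player is in house 2 (clue 10).
So house 1 gets harp for instrument.
House 4's flower must be rose (nothing else left).
By clue 2, the oboe player is in house 2.
The iris grower is in house 1 (clue 2).
The dahlia grower is in house 3 (clue 3).
The hockey player is in house 4 (clue 3).
From clue 7, the baseball player must be in house 1.
From clue 8, the person with the willow tree must be in house 3.
The only instrument still possible for house 3 is drum.
That leaves badminton as the sport for house 3.
From clue 6, the person with the hickory tree must be in house 2.
By clue 6, the person with the elm tree is in house 1.
House 4 tree: only fir fits.
So: house 1 = harp/elm/iris/baseball, house 2 = oboe/hickory/sunflower/volleyball, house 3 = drum/willow/dahlia/badminton, house 4 = piano/fir/rose/hockey.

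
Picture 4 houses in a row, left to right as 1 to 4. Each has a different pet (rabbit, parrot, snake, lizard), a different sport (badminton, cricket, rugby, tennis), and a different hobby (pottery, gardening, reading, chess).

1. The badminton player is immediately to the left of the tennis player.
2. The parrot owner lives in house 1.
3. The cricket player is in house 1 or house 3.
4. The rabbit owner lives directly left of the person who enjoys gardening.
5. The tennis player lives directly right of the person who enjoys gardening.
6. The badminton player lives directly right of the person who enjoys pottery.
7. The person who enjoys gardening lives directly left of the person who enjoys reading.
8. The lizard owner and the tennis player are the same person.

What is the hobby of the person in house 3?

Clue 2 places the parrot owner in house 1.
The rabbit owner is in house 2 (clue 4).
From clue 4, the person who enjoys gardening must be in house 3.
Clue 5 places the tennis player in house 4.
By clue 7, the person who enjoys reading is in house 4.
From clue 8, the lizard owner must be in house 4.
House 3 pet: only snake fits.
The badminton player is in house 3 (clue 1).
Clue 6 places the person who enjoys pottery in house 2.
The only sport still possible for house 1 is cricket.
That leaves rugby as the sport for house 2.
That leaves chess as the hobby for house 1.
So: house 1 = parrot/cricket/chess, house 2 = rabbit/rugby/pottery, house 3 = snake/badminton/gardening, house 4 = lizard/tennis/reading.

gardening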